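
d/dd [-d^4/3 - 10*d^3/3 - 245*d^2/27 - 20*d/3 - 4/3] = -4*d^3/3 - 10*d^2 - 490*d/27 - 20/3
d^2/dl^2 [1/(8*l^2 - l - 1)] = 2*(64*l^2 - 8*l - (16*l - 1)^2 - 8)/(-8*l^2 + l + 1)^3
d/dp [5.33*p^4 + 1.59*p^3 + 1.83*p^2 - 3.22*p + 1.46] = 21.32*p^3 + 4.77*p^2 + 3.66*p - 3.22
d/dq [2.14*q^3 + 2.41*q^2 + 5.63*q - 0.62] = 6.42*q^2 + 4.82*q + 5.63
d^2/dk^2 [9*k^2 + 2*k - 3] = 18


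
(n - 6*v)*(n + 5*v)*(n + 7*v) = n^3 + 6*n^2*v - 37*n*v^2 - 210*v^3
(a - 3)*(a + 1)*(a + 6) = a^3 + 4*a^2 - 15*a - 18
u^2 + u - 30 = (u - 5)*(u + 6)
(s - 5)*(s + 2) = s^2 - 3*s - 10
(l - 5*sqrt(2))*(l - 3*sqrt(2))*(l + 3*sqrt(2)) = l^3 - 5*sqrt(2)*l^2 - 18*l + 90*sqrt(2)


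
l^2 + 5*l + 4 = (l + 1)*(l + 4)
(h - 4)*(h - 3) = h^2 - 7*h + 12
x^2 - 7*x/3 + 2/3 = (x - 2)*(x - 1/3)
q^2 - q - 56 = (q - 8)*(q + 7)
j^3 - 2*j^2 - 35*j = j*(j - 7)*(j + 5)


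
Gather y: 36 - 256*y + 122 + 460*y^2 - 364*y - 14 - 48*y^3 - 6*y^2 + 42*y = -48*y^3 + 454*y^2 - 578*y + 144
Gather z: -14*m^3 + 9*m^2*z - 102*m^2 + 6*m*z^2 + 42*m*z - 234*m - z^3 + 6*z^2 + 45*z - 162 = -14*m^3 - 102*m^2 - 234*m - z^3 + z^2*(6*m + 6) + z*(9*m^2 + 42*m + 45) - 162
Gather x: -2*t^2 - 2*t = -2*t^2 - 2*t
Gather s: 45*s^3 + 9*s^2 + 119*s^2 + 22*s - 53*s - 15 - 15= 45*s^3 + 128*s^2 - 31*s - 30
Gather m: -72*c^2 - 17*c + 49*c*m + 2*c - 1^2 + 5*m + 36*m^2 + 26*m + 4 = -72*c^2 - 15*c + 36*m^2 + m*(49*c + 31) + 3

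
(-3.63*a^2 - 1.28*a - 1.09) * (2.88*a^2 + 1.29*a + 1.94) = -10.4544*a^4 - 8.3691*a^3 - 11.8326*a^2 - 3.8893*a - 2.1146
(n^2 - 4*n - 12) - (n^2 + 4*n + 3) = -8*n - 15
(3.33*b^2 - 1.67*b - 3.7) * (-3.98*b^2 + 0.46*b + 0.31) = -13.2534*b^4 + 8.1784*b^3 + 14.9901*b^2 - 2.2197*b - 1.147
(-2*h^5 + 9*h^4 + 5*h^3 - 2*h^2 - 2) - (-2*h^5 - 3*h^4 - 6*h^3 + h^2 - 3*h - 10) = 12*h^4 + 11*h^3 - 3*h^2 + 3*h + 8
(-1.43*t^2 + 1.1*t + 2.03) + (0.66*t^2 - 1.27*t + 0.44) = -0.77*t^2 - 0.17*t + 2.47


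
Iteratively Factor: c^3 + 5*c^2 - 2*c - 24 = (c - 2)*(c^2 + 7*c + 12) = (c - 2)*(c + 4)*(c + 3)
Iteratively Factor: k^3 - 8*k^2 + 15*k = (k)*(k^2 - 8*k + 15) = k*(k - 5)*(k - 3)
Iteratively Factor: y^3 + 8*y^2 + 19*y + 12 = (y + 4)*(y^2 + 4*y + 3) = (y + 1)*(y + 4)*(y + 3)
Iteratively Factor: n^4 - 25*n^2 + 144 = (n + 3)*(n^3 - 3*n^2 - 16*n + 48) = (n + 3)*(n + 4)*(n^2 - 7*n + 12) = (n - 4)*(n + 3)*(n + 4)*(n - 3)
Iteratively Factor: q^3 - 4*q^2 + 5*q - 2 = (q - 2)*(q^2 - 2*q + 1) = (q - 2)*(q - 1)*(q - 1)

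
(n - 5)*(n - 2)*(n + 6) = n^3 - n^2 - 32*n + 60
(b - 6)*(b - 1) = b^2 - 7*b + 6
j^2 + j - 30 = (j - 5)*(j + 6)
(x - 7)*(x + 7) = x^2 - 49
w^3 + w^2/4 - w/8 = w*(w - 1/4)*(w + 1/2)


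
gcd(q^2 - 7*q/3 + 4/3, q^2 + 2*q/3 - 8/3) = q - 4/3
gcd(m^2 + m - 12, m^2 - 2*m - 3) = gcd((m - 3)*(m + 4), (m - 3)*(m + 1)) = m - 3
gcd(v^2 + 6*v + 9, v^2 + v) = 1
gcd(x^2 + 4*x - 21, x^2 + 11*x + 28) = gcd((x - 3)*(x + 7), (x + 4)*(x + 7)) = x + 7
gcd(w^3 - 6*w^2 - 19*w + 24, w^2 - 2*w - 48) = w - 8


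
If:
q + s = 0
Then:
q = -s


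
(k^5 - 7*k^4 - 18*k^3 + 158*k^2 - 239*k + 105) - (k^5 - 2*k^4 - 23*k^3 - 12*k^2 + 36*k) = -5*k^4 + 5*k^3 + 170*k^2 - 275*k + 105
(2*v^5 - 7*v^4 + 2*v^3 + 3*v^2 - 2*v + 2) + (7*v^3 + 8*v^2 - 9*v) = 2*v^5 - 7*v^4 + 9*v^3 + 11*v^2 - 11*v + 2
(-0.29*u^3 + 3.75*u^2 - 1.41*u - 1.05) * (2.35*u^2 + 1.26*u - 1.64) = -0.6815*u^5 + 8.4471*u^4 + 1.8871*u^3 - 10.3941*u^2 + 0.9894*u + 1.722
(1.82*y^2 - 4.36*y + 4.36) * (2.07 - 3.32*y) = -6.0424*y^3 + 18.2426*y^2 - 23.5004*y + 9.0252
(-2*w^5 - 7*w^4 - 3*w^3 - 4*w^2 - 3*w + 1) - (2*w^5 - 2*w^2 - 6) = -4*w^5 - 7*w^4 - 3*w^3 - 2*w^2 - 3*w + 7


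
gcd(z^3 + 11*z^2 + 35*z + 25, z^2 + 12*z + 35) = z + 5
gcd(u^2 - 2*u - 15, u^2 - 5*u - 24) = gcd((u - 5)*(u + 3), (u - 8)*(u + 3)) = u + 3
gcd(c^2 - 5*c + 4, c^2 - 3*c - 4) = c - 4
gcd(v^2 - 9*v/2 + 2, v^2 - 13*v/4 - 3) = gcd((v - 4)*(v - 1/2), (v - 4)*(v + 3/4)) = v - 4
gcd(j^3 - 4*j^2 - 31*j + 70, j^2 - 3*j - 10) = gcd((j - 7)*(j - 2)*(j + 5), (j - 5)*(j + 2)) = 1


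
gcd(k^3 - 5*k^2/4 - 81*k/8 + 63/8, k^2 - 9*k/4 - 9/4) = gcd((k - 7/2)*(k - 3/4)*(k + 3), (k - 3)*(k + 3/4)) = 1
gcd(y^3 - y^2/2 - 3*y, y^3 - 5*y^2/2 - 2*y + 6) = y^2 - y/2 - 3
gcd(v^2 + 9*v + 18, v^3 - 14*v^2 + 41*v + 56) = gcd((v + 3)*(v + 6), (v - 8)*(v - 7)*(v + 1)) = 1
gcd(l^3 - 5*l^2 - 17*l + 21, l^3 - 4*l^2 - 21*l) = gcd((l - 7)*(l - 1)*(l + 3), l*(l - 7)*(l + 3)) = l^2 - 4*l - 21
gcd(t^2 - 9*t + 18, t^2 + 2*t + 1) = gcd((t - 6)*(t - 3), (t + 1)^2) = 1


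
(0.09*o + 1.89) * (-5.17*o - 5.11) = -0.4653*o^2 - 10.2312*o - 9.6579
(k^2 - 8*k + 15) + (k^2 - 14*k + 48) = 2*k^2 - 22*k + 63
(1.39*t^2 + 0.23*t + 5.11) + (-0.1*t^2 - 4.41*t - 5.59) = 1.29*t^2 - 4.18*t - 0.48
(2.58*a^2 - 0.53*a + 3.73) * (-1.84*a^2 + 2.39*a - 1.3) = -4.7472*a^4 + 7.1414*a^3 - 11.4839*a^2 + 9.6037*a - 4.849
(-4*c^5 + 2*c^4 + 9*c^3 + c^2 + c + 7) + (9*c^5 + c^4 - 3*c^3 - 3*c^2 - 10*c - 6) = 5*c^5 + 3*c^4 + 6*c^3 - 2*c^2 - 9*c + 1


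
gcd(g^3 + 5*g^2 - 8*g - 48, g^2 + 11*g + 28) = g + 4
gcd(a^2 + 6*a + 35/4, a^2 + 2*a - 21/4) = a + 7/2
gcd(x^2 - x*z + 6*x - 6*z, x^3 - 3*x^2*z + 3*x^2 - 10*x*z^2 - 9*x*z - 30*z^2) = 1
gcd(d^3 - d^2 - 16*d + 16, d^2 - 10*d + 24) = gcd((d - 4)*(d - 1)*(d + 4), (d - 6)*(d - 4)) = d - 4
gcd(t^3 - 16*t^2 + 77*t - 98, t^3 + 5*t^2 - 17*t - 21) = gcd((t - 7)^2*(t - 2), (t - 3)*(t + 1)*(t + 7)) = 1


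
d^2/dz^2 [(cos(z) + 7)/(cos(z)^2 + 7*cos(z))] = (sin(z)^2 + 1)/cos(z)^3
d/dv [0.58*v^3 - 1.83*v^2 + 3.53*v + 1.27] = 1.74*v^2 - 3.66*v + 3.53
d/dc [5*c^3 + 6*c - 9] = 15*c^2 + 6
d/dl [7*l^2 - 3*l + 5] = 14*l - 3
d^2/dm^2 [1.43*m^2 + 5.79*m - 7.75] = 2.86000000000000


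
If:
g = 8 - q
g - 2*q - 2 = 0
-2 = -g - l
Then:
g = 6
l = -4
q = 2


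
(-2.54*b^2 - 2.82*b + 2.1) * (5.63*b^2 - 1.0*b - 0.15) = -14.3002*b^4 - 13.3366*b^3 + 15.024*b^2 - 1.677*b - 0.315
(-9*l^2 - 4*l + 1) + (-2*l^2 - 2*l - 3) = -11*l^2 - 6*l - 2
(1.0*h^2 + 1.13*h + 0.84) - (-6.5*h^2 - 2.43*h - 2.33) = 7.5*h^2 + 3.56*h + 3.17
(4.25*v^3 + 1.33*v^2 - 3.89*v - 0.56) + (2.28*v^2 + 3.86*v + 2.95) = 4.25*v^3 + 3.61*v^2 - 0.0300000000000002*v + 2.39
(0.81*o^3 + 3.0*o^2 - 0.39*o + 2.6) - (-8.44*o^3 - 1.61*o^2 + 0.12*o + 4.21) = 9.25*o^3 + 4.61*o^2 - 0.51*o - 1.61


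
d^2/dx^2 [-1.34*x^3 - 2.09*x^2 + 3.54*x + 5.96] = -8.04*x - 4.18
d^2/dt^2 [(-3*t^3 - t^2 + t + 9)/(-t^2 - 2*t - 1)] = 12*(t - 4)/(t^4 + 4*t^3 + 6*t^2 + 4*t + 1)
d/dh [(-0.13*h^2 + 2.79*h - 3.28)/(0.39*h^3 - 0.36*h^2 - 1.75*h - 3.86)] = (0.0507*h^4 - 2.1762*h^3 + 5.0695*h^2 - 1.358*h - 16.5094)/(0.1521*h^6 - 0.2808*h^5 - 1.2354*h^4 - 1.7508*h^3 + 5.8417*h^2 + 13.51*h + 14.8996)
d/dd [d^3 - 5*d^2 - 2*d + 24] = 3*d^2 - 10*d - 2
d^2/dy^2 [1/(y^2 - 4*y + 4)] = 6/(y^4 - 8*y^3 + 24*y^2 - 32*y + 16)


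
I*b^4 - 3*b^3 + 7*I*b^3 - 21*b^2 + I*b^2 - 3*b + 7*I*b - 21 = (b + 7)*(b + I)*(b + 3*I)*(I*b + 1)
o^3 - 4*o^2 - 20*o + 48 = (o - 6)*(o - 2)*(o + 4)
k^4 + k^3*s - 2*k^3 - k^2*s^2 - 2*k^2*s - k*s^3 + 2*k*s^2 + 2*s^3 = (k - 2)*(k - s)*(k + s)^2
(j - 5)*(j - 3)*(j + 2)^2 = j^4 - 4*j^3 - 13*j^2 + 28*j + 60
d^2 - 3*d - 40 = (d - 8)*(d + 5)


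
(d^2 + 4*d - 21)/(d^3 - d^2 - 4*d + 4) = (d^2 + 4*d - 21)/(d^3 - d^2 - 4*d + 4)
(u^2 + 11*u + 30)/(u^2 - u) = (u^2 + 11*u + 30)/(u*(u - 1))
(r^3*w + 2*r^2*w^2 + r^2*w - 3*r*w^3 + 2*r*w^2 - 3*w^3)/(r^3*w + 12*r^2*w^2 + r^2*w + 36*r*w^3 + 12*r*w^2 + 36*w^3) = (r^2 + 2*r*w - 3*w^2)/(r^2 + 12*r*w + 36*w^2)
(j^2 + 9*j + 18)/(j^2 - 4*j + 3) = (j^2 + 9*j + 18)/(j^2 - 4*j + 3)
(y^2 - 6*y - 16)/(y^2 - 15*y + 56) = (y + 2)/(y - 7)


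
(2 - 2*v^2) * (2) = 4 - 4*v^2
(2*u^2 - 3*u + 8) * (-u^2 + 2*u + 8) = -2*u^4 + 7*u^3 + 2*u^2 - 8*u + 64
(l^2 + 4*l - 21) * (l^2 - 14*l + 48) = l^4 - 10*l^3 - 29*l^2 + 486*l - 1008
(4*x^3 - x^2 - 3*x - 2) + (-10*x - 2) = 4*x^3 - x^2 - 13*x - 4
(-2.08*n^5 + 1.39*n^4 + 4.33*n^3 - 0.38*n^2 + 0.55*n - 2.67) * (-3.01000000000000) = 6.2608*n^5 - 4.1839*n^4 - 13.0333*n^3 + 1.1438*n^2 - 1.6555*n + 8.0367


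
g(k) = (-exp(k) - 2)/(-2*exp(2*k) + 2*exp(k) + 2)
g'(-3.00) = 0.02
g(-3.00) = -0.98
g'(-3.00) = 0.02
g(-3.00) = -0.98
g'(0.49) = -6473.86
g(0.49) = 56.51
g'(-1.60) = 0.01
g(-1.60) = -0.95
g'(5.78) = -0.00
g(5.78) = 0.00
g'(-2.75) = 0.02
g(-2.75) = -0.97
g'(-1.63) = 0.01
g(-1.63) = -0.95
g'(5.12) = -0.00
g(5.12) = 0.00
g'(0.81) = -4.50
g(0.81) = 1.18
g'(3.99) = -0.01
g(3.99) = 0.01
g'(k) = (-exp(k) - 2)*(4*exp(2*k) - 2*exp(k))/(-2*exp(2*k) + 2*exp(k) + 2)^2 - exp(k)/(-2*exp(2*k) + 2*exp(k) + 2) = (-(exp(k) + 2)*(2*exp(k) - 1) + exp(2*k) - exp(k) - 1)*exp(k)/(2*(-exp(2*k) + exp(k) + 1)^2)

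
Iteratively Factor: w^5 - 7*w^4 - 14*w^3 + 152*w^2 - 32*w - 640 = (w + 4)*(w^4 - 11*w^3 + 30*w^2 + 32*w - 160) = (w + 2)*(w + 4)*(w^3 - 13*w^2 + 56*w - 80) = (w - 4)*(w + 2)*(w + 4)*(w^2 - 9*w + 20) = (w - 4)^2*(w + 2)*(w + 4)*(w - 5)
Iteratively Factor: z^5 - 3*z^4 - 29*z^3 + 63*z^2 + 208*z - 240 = (z + 4)*(z^4 - 7*z^3 - z^2 + 67*z - 60) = (z - 1)*(z + 4)*(z^3 - 6*z^2 - 7*z + 60) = (z - 5)*(z - 1)*(z + 4)*(z^2 - z - 12) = (z - 5)*(z - 4)*(z - 1)*(z + 4)*(z + 3)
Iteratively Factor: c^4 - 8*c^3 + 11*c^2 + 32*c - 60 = (c - 3)*(c^3 - 5*c^2 - 4*c + 20) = (c - 3)*(c - 2)*(c^2 - 3*c - 10) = (c - 5)*(c - 3)*(c - 2)*(c + 2)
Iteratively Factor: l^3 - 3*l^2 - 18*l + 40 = (l - 5)*(l^2 + 2*l - 8) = (l - 5)*(l - 2)*(l + 4)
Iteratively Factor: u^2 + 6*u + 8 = (u + 2)*(u + 4)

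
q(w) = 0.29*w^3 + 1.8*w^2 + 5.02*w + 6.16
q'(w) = 0.87*w^2 + 3.6*w + 5.02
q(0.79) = 11.39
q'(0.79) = 8.41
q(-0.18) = 5.31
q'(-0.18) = 4.40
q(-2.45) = 0.40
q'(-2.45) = 1.42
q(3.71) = 64.37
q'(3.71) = 30.35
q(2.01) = 25.88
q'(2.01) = 15.77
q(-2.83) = -0.20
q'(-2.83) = 1.80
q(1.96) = 25.10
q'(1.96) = 15.42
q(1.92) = 24.49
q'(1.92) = 15.14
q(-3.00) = -0.53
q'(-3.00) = 2.05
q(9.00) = 408.55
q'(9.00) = 107.89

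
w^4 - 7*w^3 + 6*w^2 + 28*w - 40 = (w - 5)*(w - 2)^2*(w + 2)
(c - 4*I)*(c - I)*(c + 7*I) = c^3 + 2*I*c^2 + 31*c - 28*I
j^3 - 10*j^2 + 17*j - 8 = (j - 8)*(j - 1)^2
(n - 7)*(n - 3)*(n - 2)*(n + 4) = n^4 - 8*n^3 - 7*n^2 + 122*n - 168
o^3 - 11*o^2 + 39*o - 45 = (o - 5)*(o - 3)^2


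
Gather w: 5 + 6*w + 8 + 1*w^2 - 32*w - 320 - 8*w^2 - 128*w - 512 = -7*w^2 - 154*w - 819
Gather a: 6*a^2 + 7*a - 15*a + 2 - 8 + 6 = 6*a^2 - 8*a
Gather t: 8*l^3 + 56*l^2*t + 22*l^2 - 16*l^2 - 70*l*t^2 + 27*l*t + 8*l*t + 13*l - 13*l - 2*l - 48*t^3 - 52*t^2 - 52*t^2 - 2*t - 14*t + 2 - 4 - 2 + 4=8*l^3 + 6*l^2 - 2*l - 48*t^3 + t^2*(-70*l - 104) + t*(56*l^2 + 35*l - 16)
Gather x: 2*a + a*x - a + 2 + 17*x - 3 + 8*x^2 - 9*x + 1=a + 8*x^2 + x*(a + 8)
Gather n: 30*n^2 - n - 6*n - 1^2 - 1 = 30*n^2 - 7*n - 2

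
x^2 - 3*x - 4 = (x - 4)*(x + 1)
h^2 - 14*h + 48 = (h - 8)*(h - 6)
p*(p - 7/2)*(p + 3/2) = p^3 - 2*p^2 - 21*p/4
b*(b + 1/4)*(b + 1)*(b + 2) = b^4 + 13*b^3/4 + 11*b^2/4 + b/2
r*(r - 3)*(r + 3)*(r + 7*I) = r^4 + 7*I*r^3 - 9*r^2 - 63*I*r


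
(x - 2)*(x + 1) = x^2 - x - 2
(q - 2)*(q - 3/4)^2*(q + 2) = q^4 - 3*q^3/2 - 55*q^2/16 + 6*q - 9/4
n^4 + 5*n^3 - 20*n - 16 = (n - 2)*(n + 1)*(n + 2)*(n + 4)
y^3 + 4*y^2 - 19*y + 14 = (y - 2)*(y - 1)*(y + 7)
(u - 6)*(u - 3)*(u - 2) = u^3 - 11*u^2 + 36*u - 36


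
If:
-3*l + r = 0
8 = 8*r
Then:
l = 1/3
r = 1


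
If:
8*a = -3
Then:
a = -3/8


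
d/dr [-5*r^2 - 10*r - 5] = -10*r - 10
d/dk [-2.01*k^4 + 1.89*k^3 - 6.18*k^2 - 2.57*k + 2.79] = -8.04*k^3 + 5.67*k^2 - 12.36*k - 2.57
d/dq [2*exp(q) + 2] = 2*exp(q)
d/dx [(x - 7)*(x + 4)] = 2*x - 3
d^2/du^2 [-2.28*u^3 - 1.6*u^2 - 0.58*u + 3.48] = -13.68*u - 3.2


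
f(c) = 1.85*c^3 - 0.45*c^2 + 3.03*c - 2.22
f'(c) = 5.55*c^2 - 0.9*c + 3.03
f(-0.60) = -4.60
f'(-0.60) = 5.57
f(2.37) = 27.06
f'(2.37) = 32.07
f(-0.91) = -6.74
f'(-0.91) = 8.44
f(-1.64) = -16.56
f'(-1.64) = 19.43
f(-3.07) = -69.29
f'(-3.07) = 58.10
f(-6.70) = -599.13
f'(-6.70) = 258.20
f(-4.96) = -254.06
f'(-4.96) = 144.03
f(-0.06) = -2.40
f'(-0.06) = 3.10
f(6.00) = 399.36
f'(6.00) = 197.43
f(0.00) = -2.22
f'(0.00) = 3.03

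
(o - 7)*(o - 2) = o^2 - 9*o + 14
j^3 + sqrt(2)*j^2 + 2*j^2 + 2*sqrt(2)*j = j*(j + 2)*(j + sqrt(2))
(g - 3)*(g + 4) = g^2 + g - 12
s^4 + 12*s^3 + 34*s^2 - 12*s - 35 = (s - 1)*(s + 1)*(s + 5)*(s + 7)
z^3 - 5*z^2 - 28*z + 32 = (z - 8)*(z - 1)*(z + 4)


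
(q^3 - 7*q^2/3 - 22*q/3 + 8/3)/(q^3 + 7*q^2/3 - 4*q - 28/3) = (3*q^2 - 13*q + 4)/(3*q^2 + q - 14)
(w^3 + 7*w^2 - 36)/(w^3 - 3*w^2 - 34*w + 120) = (w^2 + w - 6)/(w^2 - 9*w + 20)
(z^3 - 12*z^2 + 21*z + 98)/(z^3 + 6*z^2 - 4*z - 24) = (z^2 - 14*z + 49)/(z^2 + 4*z - 12)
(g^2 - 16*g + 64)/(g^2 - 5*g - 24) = (g - 8)/(g + 3)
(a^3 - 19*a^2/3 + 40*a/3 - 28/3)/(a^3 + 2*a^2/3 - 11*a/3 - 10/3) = (3*a^2 - 13*a + 14)/(3*a^2 + 8*a + 5)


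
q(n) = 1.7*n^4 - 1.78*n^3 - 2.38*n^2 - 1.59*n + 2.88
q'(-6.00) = -1634.07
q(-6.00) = 2514.42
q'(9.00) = 4480.23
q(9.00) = 9651.87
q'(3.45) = 197.66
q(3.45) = 136.81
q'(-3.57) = -362.05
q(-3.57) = 335.35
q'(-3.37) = -306.45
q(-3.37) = 268.60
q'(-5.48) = -1254.92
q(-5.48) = 1766.15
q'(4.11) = 360.74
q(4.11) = 317.65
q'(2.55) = 64.30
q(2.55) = 25.71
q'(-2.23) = -92.94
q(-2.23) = 56.37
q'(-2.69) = -159.79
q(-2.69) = 113.60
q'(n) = 6.8*n^3 - 5.34*n^2 - 4.76*n - 1.59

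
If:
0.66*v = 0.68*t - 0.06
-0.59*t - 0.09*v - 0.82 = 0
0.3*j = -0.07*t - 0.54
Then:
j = -1.52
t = -1.19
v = -1.32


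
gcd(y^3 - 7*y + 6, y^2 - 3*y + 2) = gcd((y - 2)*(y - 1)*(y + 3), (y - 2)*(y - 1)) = y^2 - 3*y + 2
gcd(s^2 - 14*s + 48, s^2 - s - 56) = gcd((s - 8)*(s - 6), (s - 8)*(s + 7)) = s - 8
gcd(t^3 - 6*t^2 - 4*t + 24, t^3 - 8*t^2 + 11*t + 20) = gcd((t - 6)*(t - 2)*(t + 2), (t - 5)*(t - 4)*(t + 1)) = 1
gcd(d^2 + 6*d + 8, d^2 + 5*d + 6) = d + 2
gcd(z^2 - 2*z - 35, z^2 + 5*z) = z + 5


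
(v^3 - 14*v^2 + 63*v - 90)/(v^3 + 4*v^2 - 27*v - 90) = (v^2 - 9*v + 18)/(v^2 + 9*v + 18)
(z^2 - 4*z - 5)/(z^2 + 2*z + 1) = (z - 5)/(z + 1)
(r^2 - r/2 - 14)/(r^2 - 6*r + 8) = (r + 7/2)/(r - 2)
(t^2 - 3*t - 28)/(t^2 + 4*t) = (t - 7)/t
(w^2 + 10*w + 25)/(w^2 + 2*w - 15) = (w + 5)/(w - 3)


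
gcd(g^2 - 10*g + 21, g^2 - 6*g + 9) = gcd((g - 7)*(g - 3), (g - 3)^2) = g - 3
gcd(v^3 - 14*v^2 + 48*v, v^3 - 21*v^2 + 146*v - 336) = v^2 - 14*v + 48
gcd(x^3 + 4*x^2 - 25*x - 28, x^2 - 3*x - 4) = x^2 - 3*x - 4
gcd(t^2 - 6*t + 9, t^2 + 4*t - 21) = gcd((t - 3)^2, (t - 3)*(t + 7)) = t - 3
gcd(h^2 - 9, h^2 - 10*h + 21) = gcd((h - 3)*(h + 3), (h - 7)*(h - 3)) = h - 3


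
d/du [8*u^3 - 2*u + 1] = 24*u^2 - 2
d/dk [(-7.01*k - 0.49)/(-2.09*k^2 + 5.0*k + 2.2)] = (14.6509*k^2 - 35.05*k - (4.18*k - 5.0)*(7.01*k + 0.49) - 15.422)/(-2.09*k^2 + 5.0*k + 2.2)^2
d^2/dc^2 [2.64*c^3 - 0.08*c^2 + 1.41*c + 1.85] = 15.84*c - 0.16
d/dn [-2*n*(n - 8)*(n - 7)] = -6*n^2 + 60*n - 112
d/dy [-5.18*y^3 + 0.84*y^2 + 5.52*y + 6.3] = -15.54*y^2 + 1.68*y + 5.52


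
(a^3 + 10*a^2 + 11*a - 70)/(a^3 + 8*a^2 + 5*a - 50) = (a + 7)/(a + 5)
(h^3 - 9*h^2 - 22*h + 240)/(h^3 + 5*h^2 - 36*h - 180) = (h - 8)/(h + 6)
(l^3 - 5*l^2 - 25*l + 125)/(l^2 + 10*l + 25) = (l^2 - 10*l + 25)/(l + 5)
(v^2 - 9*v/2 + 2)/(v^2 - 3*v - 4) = (v - 1/2)/(v + 1)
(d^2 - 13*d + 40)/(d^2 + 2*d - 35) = (d - 8)/(d + 7)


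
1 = 1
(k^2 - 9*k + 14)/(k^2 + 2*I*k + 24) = (k^2 - 9*k + 14)/(k^2 + 2*I*k + 24)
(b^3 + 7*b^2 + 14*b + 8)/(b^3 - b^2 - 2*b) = (b^2 + 6*b + 8)/(b*(b - 2))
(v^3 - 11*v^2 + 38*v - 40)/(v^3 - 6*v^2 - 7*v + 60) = (v - 2)/(v + 3)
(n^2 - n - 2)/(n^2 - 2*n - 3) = (n - 2)/(n - 3)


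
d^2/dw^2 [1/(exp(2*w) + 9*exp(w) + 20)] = (2*(2*exp(w) + 9)^2*exp(w) - (4*exp(w) + 9)*(exp(2*w) + 9*exp(w) + 20))*exp(w)/(exp(2*w) + 9*exp(w) + 20)^3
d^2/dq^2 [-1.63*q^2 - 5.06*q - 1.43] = -3.26000000000000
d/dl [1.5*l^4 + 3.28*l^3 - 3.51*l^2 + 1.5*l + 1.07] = 6.0*l^3 + 9.84*l^2 - 7.02*l + 1.5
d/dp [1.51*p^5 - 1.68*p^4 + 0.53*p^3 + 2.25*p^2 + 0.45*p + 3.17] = 7.55*p^4 - 6.72*p^3 + 1.59*p^2 + 4.5*p + 0.45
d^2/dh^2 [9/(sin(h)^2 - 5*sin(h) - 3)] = 9*(4*sin(h)^4 - 15*sin(h)^3 + 31*sin(h)^2 + 15*sin(h) - 56)/(5*sin(h) + cos(h)^2 + 2)^3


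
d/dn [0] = 0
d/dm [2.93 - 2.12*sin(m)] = -2.12*cos(m)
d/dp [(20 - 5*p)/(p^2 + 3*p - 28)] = 5/(p^2 + 14*p + 49)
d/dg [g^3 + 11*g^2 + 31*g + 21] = 3*g^2 + 22*g + 31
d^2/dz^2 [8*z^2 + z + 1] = 16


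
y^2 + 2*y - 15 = (y - 3)*(y + 5)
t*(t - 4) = t^2 - 4*t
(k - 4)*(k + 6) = k^2 + 2*k - 24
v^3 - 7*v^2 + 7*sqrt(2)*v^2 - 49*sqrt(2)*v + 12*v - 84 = (v - 7)*(v + sqrt(2))*(v + 6*sqrt(2))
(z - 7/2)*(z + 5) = z^2 + 3*z/2 - 35/2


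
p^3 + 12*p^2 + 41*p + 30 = (p + 1)*(p + 5)*(p + 6)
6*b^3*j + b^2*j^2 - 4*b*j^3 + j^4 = j*(-3*b + j)*(-2*b + j)*(b + j)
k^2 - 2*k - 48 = (k - 8)*(k + 6)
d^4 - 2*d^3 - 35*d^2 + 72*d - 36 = (d - 6)*(d - 1)^2*(d + 6)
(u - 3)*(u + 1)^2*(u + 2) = u^4 + u^3 - 7*u^2 - 13*u - 6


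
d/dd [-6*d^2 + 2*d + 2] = 2 - 12*d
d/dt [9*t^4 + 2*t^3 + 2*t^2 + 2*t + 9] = 36*t^3 + 6*t^2 + 4*t + 2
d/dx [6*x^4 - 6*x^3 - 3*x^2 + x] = 24*x^3 - 18*x^2 - 6*x + 1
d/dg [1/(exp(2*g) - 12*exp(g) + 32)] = 2*(6 - exp(g))*exp(g)/(exp(2*g) - 12*exp(g) + 32)^2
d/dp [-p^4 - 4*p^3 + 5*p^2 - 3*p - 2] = -4*p^3 - 12*p^2 + 10*p - 3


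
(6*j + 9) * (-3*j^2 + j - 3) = -18*j^3 - 21*j^2 - 9*j - 27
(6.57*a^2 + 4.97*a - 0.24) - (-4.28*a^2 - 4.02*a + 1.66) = 10.85*a^2 + 8.99*a - 1.9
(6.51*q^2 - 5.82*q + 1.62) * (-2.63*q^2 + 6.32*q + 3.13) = -17.1213*q^4 + 56.4498*q^3 - 20.6667*q^2 - 7.9782*q + 5.0706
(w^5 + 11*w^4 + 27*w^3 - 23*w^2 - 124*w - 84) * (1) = w^5 + 11*w^4 + 27*w^3 - 23*w^2 - 124*w - 84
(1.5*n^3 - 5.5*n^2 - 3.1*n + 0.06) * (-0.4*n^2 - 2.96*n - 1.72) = -0.6*n^5 - 2.24*n^4 + 14.94*n^3 + 18.612*n^2 + 5.1544*n - 0.1032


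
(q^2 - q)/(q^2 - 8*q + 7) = q/(q - 7)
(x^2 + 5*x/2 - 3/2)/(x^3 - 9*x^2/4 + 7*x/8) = 4*(x + 3)/(x*(4*x - 7))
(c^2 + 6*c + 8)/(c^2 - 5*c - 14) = (c + 4)/(c - 7)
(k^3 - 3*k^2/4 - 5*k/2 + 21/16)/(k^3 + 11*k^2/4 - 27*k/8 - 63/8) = (k - 1/2)/(k + 3)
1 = 1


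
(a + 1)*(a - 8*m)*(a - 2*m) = a^3 - 10*a^2*m + a^2 + 16*a*m^2 - 10*a*m + 16*m^2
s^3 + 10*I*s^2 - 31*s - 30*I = (s + 2*I)*(s + 3*I)*(s + 5*I)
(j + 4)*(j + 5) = j^2 + 9*j + 20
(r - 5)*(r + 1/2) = r^2 - 9*r/2 - 5/2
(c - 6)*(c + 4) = c^2 - 2*c - 24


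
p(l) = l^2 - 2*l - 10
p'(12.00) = 22.00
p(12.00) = 110.00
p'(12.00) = 22.00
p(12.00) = 110.00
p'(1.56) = 1.12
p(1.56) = -10.69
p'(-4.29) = -10.58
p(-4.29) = 16.98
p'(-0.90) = -3.80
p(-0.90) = -7.39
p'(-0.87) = -3.74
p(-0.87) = -7.50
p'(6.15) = 10.30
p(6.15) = 15.52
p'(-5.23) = -12.46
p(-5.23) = 27.81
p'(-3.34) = -8.68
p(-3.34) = 7.84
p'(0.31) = -1.38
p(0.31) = -10.52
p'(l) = 2*l - 2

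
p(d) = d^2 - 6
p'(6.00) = 12.00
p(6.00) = 30.00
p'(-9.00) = -18.00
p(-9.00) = 75.00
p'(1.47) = 2.94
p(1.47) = -3.84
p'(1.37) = 2.74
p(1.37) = -4.12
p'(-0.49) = -0.98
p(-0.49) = -5.76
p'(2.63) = 5.26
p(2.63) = 0.92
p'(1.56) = 3.12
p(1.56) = -3.57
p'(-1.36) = -2.72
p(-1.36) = -4.15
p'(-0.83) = -1.66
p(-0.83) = -5.31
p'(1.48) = 2.96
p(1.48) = -3.81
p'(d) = 2*d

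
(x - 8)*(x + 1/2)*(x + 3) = x^3 - 9*x^2/2 - 53*x/2 - 12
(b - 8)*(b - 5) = b^2 - 13*b + 40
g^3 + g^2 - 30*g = g*(g - 5)*(g + 6)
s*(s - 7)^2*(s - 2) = s^4 - 16*s^3 + 77*s^2 - 98*s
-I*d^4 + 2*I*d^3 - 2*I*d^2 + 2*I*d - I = (d - 1)*(d - I)*(d + I)*(-I*d + I)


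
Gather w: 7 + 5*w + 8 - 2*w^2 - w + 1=-2*w^2 + 4*w + 16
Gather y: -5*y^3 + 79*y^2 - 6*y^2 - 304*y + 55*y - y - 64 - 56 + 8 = -5*y^3 + 73*y^2 - 250*y - 112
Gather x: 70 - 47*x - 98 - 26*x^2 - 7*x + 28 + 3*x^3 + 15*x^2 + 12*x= 3*x^3 - 11*x^2 - 42*x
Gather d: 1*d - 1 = d - 1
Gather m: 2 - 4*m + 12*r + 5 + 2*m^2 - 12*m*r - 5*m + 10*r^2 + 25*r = 2*m^2 + m*(-12*r - 9) + 10*r^2 + 37*r + 7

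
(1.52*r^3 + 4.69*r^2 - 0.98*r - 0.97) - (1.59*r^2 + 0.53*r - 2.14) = 1.52*r^3 + 3.1*r^2 - 1.51*r + 1.17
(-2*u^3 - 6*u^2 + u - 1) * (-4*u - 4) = 8*u^4 + 32*u^3 + 20*u^2 + 4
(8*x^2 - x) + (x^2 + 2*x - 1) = 9*x^2 + x - 1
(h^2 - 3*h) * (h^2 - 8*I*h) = h^4 - 3*h^3 - 8*I*h^3 + 24*I*h^2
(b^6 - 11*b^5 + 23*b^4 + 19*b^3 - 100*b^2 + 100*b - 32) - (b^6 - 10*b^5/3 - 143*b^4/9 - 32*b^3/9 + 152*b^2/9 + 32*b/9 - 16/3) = -23*b^5/3 + 350*b^4/9 + 203*b^3/9 - 1052*b^2/9 + 868*b/9 - 80/3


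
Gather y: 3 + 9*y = 9*y + 3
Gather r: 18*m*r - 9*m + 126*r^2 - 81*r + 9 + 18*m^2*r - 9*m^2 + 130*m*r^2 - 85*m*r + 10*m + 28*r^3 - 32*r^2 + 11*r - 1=-9*m^2 + m + 28*r^3 + r^2*(130*m + 94) + r*(18*m^2 - 67*m - 70) + 8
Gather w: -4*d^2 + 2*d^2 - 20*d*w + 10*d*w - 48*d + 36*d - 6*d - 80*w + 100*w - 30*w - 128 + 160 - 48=-2*d^2 - 18*d + w*(-10*d - 10) - 16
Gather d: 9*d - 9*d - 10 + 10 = 0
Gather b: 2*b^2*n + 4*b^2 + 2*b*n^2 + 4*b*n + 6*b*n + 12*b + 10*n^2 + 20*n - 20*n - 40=b^2*(2*n + 4) + b*(2*n^2 + 10*n + 12) + 10*n^2 - 40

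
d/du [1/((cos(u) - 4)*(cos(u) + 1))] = (2*cos(u) - 3)*sin(u)/((cos(u) - 4)^2*(cos(u) + 1)^2)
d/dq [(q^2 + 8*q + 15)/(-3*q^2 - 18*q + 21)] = 2*(q^2 + 22*q + 73)/(3*(q^4 + 12*q^3 + 22*q^2 - 84*q + 49))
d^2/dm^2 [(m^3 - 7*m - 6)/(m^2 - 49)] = 12*(7*m^3 - 3*m^2 + 1029*m - 49)/(m^6 - 147*m^4 + 7203*m^2 - 117649)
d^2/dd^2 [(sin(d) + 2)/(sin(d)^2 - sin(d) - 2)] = (sin(d)^5 + 9*sin(d)^4 + 4*sin(d)^3 + 4*sin(d)^2 - 8)/(sin(d) + cos(d)^2 + 1)^3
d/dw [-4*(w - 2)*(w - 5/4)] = 13 - 8*w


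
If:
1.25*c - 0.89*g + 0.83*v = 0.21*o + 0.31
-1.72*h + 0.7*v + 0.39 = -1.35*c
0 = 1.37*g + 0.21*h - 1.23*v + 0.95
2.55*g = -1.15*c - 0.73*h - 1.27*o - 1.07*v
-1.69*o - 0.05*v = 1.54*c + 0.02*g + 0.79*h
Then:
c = -0.27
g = -0.24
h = 0.24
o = 0.12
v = 0.55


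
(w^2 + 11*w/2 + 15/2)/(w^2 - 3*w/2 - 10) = (w + 3)/(w - 4)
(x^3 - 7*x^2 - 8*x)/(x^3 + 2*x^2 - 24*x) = (x^2 - 7*x - 8)/(x^2 + 2*x - 24)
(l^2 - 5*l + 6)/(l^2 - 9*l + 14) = (l - 3)/(l - 7)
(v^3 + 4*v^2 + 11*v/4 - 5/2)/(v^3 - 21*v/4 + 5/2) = (v + 2)/(v - 2)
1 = 1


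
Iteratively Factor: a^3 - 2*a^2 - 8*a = (a + 2)*(a^2 - 4*a) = (a - 4)*(a + 2)*(a)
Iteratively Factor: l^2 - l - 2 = (l + 1)*(l - 2)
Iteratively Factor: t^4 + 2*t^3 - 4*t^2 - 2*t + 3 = (t - 1)*(t^3 + 3*t^2 - t - 3) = (t - 1)^2*(t^2 + 4*t + 3) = (t - 1)^2*(t + 3)*(t + 1)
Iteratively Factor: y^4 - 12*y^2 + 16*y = (y + 4)*(y^3 - 4*y^2 + 4*y) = y*(y + 4)*(y^2 - 4*y + 4) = y*(y - 2)*(y + 4)*(y - 2)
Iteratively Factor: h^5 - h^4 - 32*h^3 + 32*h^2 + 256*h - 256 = (h - 1)*(h^4 - 32*h^2 + 256) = (h - 4)*(h - 1)*(h^3 + 4*h^2 - 16*h - 64) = (h - 4)^2*(h - 1)*(h^2 + 8*h + 16) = (h - 4)^2*(h - 1)*(h + 4)*(h + 4)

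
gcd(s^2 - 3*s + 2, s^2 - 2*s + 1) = s - 1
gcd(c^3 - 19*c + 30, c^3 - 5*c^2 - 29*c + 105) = c^2 + 2*c - 15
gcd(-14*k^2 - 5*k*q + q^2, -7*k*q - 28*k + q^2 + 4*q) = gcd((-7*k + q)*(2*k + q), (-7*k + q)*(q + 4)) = -7*k + q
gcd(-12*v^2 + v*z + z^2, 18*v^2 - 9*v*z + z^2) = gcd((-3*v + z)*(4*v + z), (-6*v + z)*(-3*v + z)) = -3*v + z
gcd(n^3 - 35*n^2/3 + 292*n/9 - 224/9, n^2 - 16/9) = n - 4/3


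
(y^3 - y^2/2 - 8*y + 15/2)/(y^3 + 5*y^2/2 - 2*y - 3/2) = (2*y - 5)/(2*y + 1)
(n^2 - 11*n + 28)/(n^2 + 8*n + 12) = (n^2 - 11*n + 28)/(n^2 + 8*n + 12)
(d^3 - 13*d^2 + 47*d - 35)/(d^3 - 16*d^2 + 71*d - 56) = (d - 5)/(d - 8)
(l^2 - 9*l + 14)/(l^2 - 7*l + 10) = (l - 7)/(l - 5)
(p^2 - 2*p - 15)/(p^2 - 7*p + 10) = (p + 3)/(p - 2)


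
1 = 1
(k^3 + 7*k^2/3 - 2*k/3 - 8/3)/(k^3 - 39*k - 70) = (3*k^2 + k - 4)/(3*(k^2 - 2*k - 35))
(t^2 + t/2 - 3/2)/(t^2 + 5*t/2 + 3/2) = (t - 1)/(t + 1)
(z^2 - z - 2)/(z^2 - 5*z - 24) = (-z^2 + z + 2)/(-z^2 + 5*z + 24)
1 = 1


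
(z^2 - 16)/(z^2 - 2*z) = (z^2 - 16)/(z*(z - 2))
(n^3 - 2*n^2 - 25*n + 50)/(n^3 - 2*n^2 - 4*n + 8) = (n^2 - 25)/(n^2 - 4)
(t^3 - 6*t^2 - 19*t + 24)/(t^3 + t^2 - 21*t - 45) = (t^2 - 9*t + 8)/(t^2 - 2*t - 15)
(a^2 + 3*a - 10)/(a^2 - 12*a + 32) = (a^2 + 3*a - 10)/(a^2 - 12*a + 32)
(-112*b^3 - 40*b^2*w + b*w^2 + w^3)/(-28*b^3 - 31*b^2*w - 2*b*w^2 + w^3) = (4*b + w)/(b + w)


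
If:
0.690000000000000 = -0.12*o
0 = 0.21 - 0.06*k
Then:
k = 3.50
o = -5.75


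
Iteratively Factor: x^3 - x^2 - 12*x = (x)*(x^2 - x - 12) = x*(x - 4)*(x + 3)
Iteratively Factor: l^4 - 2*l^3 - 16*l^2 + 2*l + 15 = (l - 5)*(l^3 + 3*l^2 - l - 3) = (l - 5)*(l - 1)*(l^2 + 4*l + 3) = (l - 5)*(l - 1)*(l + 3)*(l + 1)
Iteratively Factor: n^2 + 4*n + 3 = (n + 1)*(n + 3)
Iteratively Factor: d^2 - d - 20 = (d - 5)*(d + 4)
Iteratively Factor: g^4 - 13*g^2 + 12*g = (g + 4)*(g^3 - 4*g^2 + 3*g) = (g - 1)*(g + 4)*(g^2 - 3*g) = (g - 3)*(g - 1)*(g + 4)*(g)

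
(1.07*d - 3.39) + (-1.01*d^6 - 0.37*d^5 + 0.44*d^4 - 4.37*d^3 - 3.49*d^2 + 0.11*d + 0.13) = -1.01*d^6 - 0.37*d^5 + 0.44*d^4 - 4.37*d^3 - 3.49*d^2 + 1.18*d - 3.26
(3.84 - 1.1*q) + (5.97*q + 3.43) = 4.87*q + 7.27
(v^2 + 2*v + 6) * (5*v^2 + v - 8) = 5*v^4 + 11*v^3 + 24*v^2 - 10*v - 48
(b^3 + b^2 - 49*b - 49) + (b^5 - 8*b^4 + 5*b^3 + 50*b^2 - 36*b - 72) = b^5 - 8*b^4 + 6*b^3 + 51*b^2 - 85*b - 121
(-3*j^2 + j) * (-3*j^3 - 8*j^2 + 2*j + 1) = 9*j^5 + 21*j^4 - 14*j^3 - j^2 + j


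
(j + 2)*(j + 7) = j^2 + 9*j + 14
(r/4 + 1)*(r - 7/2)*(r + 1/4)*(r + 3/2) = r^4/4 + 9*r^3/16 - 51*r^2/16 - 389*r/64 - 21/16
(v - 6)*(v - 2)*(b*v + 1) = b*v^3 - 8*b*v^2 + 12*b*v + v^2 - 8*v + 12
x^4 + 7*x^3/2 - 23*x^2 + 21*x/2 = x*(x - 3)*(x - 1/2)*(x + 7)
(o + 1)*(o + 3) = o^2 + 4*o + 3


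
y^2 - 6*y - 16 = (y - 8)*(y + 2)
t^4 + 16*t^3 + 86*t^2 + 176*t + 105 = (t + 1)*(t + 3)*(t + 5)*(t + 7)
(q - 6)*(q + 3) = q^2 - 3*q - 18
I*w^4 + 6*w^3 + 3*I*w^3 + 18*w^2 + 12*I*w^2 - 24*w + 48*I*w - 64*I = (w + 4)*(w - 8*I)*(w + 2*I)*(I*w - I)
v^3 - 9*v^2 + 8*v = v*(v - 8)*(v - 1)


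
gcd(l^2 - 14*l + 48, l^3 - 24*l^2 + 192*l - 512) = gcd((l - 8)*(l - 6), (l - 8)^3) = l - 8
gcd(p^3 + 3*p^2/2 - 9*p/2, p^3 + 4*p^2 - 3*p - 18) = p + 3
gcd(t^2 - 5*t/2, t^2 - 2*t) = t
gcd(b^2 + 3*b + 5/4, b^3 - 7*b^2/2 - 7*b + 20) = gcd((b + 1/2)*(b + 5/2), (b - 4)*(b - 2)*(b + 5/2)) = b + 5/2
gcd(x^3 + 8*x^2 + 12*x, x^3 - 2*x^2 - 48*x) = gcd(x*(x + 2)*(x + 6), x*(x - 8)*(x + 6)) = x^2 + 6*x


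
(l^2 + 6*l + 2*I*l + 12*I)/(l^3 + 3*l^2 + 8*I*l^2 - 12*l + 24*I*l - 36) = (l + 6)/(l^2 + l*(3 + 6*I) + 18*I)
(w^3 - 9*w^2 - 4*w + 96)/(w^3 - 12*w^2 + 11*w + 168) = (w - 4)/(w - 7)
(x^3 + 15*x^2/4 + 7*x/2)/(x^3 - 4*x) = (x + 7/4)/(x - 2)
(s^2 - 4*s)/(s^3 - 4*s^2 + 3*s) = (s - 4)/(s^2 - 4*s + 3)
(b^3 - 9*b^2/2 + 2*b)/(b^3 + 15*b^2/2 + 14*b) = (2*b^2 - 9*b + 4)/(2*b^2 + 15*b + 28)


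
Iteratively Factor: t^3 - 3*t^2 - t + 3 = (t - 3)*(t^2 - 1) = (t - 3)*(t + 1)*(t - 1)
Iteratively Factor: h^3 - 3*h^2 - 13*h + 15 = (h - 1)*(h^2 - 2*h - 15) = (h - 5)*(h - 1)*(h + 3)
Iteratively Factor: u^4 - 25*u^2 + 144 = (u - 3)*(u^3 + 3*u^2 - 16*u - 48) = (u - 3)*(u + 4)*(u^2 - u - 12) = (u - 4)*(u - 3)*(u + 4)*(u + 3)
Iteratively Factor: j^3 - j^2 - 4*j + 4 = (j - 2)*(j^2 + j - 2) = (j - 2)*(j - 1)*(j + 2)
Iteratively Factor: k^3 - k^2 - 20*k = (k)*(k^2 - k - 20) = k*(k + 4)*(k - 5)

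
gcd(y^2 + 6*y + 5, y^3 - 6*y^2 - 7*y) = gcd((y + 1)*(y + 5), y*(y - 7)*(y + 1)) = y + 1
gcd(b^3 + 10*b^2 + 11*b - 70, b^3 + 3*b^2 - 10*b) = b^2 + 3*b - 10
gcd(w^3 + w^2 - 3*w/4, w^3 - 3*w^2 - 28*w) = w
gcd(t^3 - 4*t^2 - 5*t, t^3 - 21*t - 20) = t^2 - 4*t - 5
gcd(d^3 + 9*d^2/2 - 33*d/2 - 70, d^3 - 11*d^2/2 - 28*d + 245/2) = d + 5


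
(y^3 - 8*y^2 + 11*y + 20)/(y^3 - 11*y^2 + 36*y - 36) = (y^3 - 8*y^2 + 11*y + 20)/(y^3 - 11*y^2 + 36*y - 36)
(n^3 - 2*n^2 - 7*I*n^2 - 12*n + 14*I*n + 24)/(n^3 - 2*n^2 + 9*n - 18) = (n - 4*I)/(n + 3*I)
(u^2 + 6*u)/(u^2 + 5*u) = (u + 6)/(u + 5)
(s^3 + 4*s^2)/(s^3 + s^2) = (s + 4)/(s + 1)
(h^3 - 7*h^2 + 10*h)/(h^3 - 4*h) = (h - 5)/(h + 2)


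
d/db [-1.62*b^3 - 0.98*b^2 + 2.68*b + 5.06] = -4.86*b^2 - 1.96*b + 2.68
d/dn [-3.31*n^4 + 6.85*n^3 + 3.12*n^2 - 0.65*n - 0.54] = -13.24*n^3 + 20.55*n^2 + 6.24*n - 0.65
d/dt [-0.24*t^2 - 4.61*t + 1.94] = -0.48*t - 4.61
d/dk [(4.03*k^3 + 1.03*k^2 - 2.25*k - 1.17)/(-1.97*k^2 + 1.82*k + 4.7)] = (-7.9391*k^4 + 14.6692*k^3 + 54.2651*k^2 + 5.0722*k - 8.4456)/(3.8809*k^4 - 7.1708*k^3 - 15.2056*k^2 + 17.108*k + 22.09)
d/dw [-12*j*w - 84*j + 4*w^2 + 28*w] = -12*j + 8*w + 28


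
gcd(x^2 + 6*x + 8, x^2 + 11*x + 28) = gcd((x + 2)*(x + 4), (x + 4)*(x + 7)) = x + 4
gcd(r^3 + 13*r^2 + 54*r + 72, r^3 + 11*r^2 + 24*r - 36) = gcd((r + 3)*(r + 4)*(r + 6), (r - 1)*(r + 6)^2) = r + 6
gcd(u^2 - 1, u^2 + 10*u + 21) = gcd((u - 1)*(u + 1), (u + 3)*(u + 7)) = 1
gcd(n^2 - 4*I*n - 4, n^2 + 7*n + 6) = 1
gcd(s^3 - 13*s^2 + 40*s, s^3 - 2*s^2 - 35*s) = s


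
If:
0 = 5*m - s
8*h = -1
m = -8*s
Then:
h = -1/8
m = 0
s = 0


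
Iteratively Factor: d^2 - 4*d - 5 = (d - 5)*(d + 1)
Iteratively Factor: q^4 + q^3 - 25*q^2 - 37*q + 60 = (q + 3)*(q^3 - 2*q^2 - 19*q + 20) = (q - 5)*(q + 3)*(q^2 + 3*q - 4) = (q - 5)*(q + 3)*(q + 4)*(q - 1)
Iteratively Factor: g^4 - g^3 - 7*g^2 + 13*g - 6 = (g + 3)*(g^3 - 4*g^2 + 5*g - 2) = (g - 1)*(g + 3)*(g^2 - 3*g + 2) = (g - 1)^2*(g + 3)*(g - 2)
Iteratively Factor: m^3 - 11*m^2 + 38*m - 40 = (m - 5)*(m^2 - 6*m + 8) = (m - 5)*(m - 4)*(m - 2)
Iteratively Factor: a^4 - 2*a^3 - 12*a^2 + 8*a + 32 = (a + 2)*(a^3 - 4*a^2 - 4*a + 16) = (a - 2)*(a + 2)*(a^2 - 2*a - 8) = (a - 4)*(a - 2)*(a + 2)*(a + 2)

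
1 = 1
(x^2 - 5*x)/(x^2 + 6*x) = (x - 5)/(x + 6)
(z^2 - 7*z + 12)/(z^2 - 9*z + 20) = (z - 3)/(z - 5)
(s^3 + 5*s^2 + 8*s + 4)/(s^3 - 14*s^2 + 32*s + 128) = (s^2 + 3*s + 2)/(s^2 - 16*s + 64)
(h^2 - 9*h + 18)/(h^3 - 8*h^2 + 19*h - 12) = (h - 6)/(h^2 - 5*h + 4)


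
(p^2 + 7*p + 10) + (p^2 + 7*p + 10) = 2*p^2 + 14*p + 20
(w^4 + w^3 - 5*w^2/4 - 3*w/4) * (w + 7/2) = w^5 + 9*w^4/2 + 9*w^3/4 - 41*w^2/8 - 21*w/8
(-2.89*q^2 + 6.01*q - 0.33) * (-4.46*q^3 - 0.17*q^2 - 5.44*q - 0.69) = 12.8894*q^5 - 26.3133*q^4 + 16.1717*q^3 - 30.6442*q^2 - 2.3517*q + 0.2277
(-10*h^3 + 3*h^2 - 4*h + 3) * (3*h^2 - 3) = -30*h^5 + 9*h^4 + 18*h^3 + 12*h - 9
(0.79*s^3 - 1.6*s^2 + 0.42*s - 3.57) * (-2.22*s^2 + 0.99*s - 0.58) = -1.7538*s^5 + 4.3341*s^4 - 2.9746*s^3 + 9.2692*s^2 - 3.7779*s + 2.0706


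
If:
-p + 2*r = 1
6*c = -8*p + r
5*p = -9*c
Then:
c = -1/15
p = 3/25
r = 14/25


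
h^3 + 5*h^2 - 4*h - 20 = (h - 2)*(h + 2)*(h + 5)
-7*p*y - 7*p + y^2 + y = (-7*p + y)*(y + 1)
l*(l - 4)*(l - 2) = l^3 - 6*l^2 + 8*l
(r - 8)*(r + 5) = r^2 - 3*r - 40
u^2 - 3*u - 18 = (u - 6)*(u + 3)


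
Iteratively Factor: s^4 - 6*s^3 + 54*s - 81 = (s - 3)*(s^3 - 3*s^2 - 9*s + 27) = (s - 3)^2*(s^2 - 9) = (s - 3)^2*(s + 3)*(s - 3)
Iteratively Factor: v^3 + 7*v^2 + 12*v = (v + 3)*(v^2 + 4*v) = v*(v + 3)*(v + 4)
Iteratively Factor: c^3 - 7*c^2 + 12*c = (c - 3)*(c^2 - 4*c) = c*(c - 3)*(c - 4)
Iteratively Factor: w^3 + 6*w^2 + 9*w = (w + 3)*(w^2 + 3*w) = w*(w + 3)*(w + 3)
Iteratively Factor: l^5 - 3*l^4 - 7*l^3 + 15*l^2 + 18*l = (l - 3)*(l^4 - 7*l^2 - 6*l) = (l - 3)*(l + 2)*(l^3 - 2*l^2 - 3*l) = (l - 3)*(l + 1)*(l + 2)*(l^2 - 3*l) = l*(l - 3)*(l + 1)*(l + 2)*(l - 3)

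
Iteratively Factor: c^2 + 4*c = (c + 4)*(c)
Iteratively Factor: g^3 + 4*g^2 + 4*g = (g)*(g^2 + 4*g + 4) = g*(g + 2)*(g + 2)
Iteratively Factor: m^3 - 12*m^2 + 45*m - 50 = (m - 5)*(m^2 - 7*m + 10) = (m - 5)^2*(m - 2)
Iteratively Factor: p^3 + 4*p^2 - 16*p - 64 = (p - 4)*(p^2 + 8*p + 16) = (p - 4)*(p + 4)*(p + 4)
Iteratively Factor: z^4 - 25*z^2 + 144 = (z - 3)*(z^3 + 3*z^2 - 16*z - 48) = (z - 4)*(z - 3)*(z^2 + 7*z + 12) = (z - 4)*(z - 3)*(z + 3)*(z + 4)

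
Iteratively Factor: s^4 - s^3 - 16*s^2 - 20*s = (s)*(s^3 - s^2 - 16*s - 20) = s*(s + 2)*(s^2 - 3*s - 10) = s*(s - 5)*(s + 2)*(s + 2)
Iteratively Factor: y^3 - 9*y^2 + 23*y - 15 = (y - 3)*(y^2 - 6*y + 5) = (y - 3)*(y - 1)*(y - 5)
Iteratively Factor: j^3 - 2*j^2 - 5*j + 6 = (j + 2)*(j^2 - 4*j + 3) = (j - 3)*(j + 2)*(j - 1)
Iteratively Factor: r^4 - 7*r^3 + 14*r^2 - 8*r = (r - 2)*(r^3 - 5*r^2 + 4*r) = (r - 4)*(r - 2)*(r^2 - r) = r*(r - 4)*(r - 2)*(r - 1)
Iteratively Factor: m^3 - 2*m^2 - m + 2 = (m - 1)*(m^2 - m - 2) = (m - 1)*(m + 1)*(m - 2)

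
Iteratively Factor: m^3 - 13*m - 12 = (m + 1)*(m^2 - m - 12) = (m + 1)*(m + 3)*(m - 4)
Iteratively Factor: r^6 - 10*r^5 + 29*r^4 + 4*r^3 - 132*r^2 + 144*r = (r - 3)*(r^5 - 7*r^4 + 8*r^3 + 28*r^2 - 48*r) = (r - 4)*(r - 3)*(r^4 - 3*r^3 - 4*r^2 + 12*r) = (r - 4)*(r - 3)*(r - 2)*(r^3 - r^2 - 6*r) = (r - 4)*(r - 3)^2*(r - 2)*(r^2 + 2*r) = r*(r - 4)*(r - 3)^2*(r - 2)*(r + 2)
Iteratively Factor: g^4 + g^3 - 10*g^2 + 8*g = (g + 4)*(g^3 - 3*g^2 + 2*g) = (g - 2)*(g + 4)*(g^2 - g) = g*(g - 2)*(g + 4)*(g - 1)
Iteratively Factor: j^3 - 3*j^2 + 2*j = (j - 1)*(j^2 - 2*j) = (j - 2)*(j - 1)*(j)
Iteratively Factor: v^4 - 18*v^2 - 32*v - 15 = (v + 1)*(v^3 - v^2 - 17*v - 15) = (v + 1)*(v + 3)*(v^2 - 4*v - 5) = (v - 5)*(v + 1)*(v + 3)*(v + 1)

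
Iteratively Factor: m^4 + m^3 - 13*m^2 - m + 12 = (m + 4)*(m^3 - 3*m^2 - m + 3) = (m + 1)*(m + 4)*(m^2 - 4*m + 3) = (m - 1)*(m + 1)*(m + 4)*(m - 3)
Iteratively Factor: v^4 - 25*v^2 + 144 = (v - 4)*(v^3 + 4*v^2 - 9*v - 36) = (v - 4)*(v + 3)*(v^2 + v - 12) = (v - 4)*(v - 3)*(v + 3)*(v + 4)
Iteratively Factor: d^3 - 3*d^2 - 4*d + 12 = (d - 2)*(d^2 - d - 6) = (d - 3)*(d - 2)*(d + 2)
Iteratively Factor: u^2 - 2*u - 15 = (u + 3)*(u - 5)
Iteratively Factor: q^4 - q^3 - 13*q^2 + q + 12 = (q + 3)*(q^3 - 4*q^2 - q + 4) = (q - 1)*(q + 3)*(q^2 - 3*q - 4) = (q - 4)*(q - 1)*(q + 3)*(q + 1)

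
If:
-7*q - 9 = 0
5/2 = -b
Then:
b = -5/2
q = -9/7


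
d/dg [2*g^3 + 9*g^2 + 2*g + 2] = 6*g^2 + 18*g + 2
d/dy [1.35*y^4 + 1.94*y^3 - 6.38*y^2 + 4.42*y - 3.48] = 5.4*y^3 + 5.82*y^2 - 12.76*y + 4.42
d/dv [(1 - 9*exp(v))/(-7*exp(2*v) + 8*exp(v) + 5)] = (-63*exp(2*v) + 14*exp(v) - 53)*exp(v)/(49*exp(4*v) - 112*exp(3*v) - 6*exp(2*v) + 80*exp(v) + 25)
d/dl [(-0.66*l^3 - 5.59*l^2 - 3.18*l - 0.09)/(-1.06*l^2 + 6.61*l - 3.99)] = (0.6996*l^4 - 8.7252*l^3 - 32.4205*l^2 + 44.4174*l + 13.2831)/(1.1236*l^4 - 14.0132*l^3 + 52.1509*l^2 - 52.7478*l + 15.9201)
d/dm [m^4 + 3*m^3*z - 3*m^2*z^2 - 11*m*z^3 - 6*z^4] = 4*m^3 + 9*m^2*z - 6*m*z^2 - 11*z^3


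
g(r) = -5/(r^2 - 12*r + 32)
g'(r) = -5*(12 - 2*r)/(r^2 - 12*r + 32)^2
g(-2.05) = -0.08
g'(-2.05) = -0.02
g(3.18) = -1.27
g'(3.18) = -1.81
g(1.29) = -0.27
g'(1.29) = -0.14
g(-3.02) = -0.06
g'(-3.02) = -0.02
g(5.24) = 1.46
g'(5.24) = -0.65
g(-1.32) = -0.10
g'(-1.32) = -0.03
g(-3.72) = -0.06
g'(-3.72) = -0.01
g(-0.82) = -0.12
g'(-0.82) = -0.04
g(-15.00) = -0.01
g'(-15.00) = 0.00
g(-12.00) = -0.02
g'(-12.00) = 0.00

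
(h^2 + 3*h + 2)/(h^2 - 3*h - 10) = (h + 1)/(h - 5)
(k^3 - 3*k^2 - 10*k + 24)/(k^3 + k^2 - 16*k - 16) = (k^2 + k - 6)/(k^2 + 5*k + 4)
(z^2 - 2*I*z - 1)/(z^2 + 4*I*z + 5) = (z - I)/(z + 5*I)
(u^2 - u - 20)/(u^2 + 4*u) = (u - 5)/u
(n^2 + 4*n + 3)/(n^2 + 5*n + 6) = (n + 1)/(n + 2)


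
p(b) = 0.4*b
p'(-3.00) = 0.40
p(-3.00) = -1.20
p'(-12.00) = 0.40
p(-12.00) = -4.80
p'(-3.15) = 0.40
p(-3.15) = -1.26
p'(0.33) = 0.40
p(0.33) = 0.13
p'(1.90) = 0.40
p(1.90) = 0.76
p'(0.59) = 0.40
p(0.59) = 0.24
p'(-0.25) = 0.40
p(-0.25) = -0.10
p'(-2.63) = 0.40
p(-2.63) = -1.05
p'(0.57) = 0.40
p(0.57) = 0.23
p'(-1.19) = 0.40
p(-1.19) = -0.48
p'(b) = 0.400000000000000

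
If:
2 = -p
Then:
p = -2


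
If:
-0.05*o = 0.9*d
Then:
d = -0.0555555555555556*o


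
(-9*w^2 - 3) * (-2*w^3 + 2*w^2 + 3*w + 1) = 18*w^5 - 18*w^4 - 21*w^3 - 15*w^2 - 9*w - 3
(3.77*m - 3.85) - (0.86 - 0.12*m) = 3.89*m - 4.71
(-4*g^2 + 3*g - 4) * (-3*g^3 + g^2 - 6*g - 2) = 12*g^5 - 13*g^4 + 39*g^3 - 14*g^2 + 18*g + 8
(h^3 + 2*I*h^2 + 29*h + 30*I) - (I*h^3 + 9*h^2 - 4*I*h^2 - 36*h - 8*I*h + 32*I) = h^3 - I*h^3 - 9*h^2 + 6*I*h^2 + 65*h + 8*I*h - 2*I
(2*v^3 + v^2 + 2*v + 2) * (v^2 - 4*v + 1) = 2*v^5 - 7*v^4 - 5*v^2 - 6*v + 2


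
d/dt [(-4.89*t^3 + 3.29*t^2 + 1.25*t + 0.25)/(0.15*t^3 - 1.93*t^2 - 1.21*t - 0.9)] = (8.9442*t^4 + 11.4588*t^3 + 11.5221*t^2 - 4.957*t - 0.8225)/(0.0225*t^6 - 0.579*t^5 + 3.3619*t^4 + 4.4006*t^3 + 4.9381*t^2 + 2.178*t + 0.81)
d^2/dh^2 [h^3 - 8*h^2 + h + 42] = 6*h - 16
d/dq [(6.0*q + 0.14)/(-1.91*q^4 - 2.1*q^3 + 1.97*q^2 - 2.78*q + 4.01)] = (34.38*q^4 + 26.2696*q^3 - 10.938*q^2 - 0.551600000000001*q + 24.4492)/(3.6481*q^8 + 8.022*q^7 - 3.1154*q^6 + 2.3456*q^5 + 0.238700000000001*q^4 - 27.7952*q^3 + 23.5278*q^2 - 22.2956*q + 16.0801)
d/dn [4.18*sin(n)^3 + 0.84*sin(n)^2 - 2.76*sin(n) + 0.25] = (12.54*sin(n)^2 + 1.68*sin(n) - 2.76)*cos(n)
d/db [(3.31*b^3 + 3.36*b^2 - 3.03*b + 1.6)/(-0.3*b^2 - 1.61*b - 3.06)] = (-0.993*b^4 - 10.6582*b^3 - 36.7044*b^2 - 19.6032*b + 11.8478)/(0.09*b^4 + 0.966*b^3 + 4.4281*b^2 + 9.8532*b + 9.3636)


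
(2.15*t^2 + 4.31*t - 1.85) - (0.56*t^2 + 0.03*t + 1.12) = 1.59*t^2 + 4.28*t - 2.97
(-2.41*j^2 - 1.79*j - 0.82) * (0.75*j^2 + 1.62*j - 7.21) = -1.8075*j^4 - 5.2467*j^3 + 13.8613*j^2 + 11.5775*j + 5.9122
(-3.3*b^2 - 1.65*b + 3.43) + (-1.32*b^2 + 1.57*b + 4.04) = -4.62*b^2 - 0.0799999999999998*b + 7.47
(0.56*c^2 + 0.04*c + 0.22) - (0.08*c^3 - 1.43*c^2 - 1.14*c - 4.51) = -0.08*c^3 + 1.99*c^2 + 1.18*c + 4.73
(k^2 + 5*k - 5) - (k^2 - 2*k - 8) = 7*k + 3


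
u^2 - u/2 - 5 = (u - 5/2)*(u + 2)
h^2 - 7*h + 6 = (h - 6)*(h - 1)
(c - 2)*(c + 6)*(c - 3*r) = c^3 - 3*c^2*r + 4*c^2 - 12*c*r - 12*c + 36*r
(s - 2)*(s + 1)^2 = s^3 - 3*s - 2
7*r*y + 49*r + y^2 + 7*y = (7*r + y)*(y + 7)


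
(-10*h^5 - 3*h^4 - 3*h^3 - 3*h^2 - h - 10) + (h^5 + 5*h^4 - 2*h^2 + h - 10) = -9*h^5 + 2*h^4 - 3*h^3 - 5*h^2 - 20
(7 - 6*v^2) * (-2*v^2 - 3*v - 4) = 12*v^4 + 18*v^3 + 10*v^2 - 21*v - 28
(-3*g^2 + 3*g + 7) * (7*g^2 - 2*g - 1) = -21*g^4 + 27*g^3 + 46*g^2 - 17*g - 7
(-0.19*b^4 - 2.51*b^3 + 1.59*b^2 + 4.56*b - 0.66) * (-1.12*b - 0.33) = 0.2128*b^5 + 2.8739*b^4 - 0.9525*b^3 - 5.6319*b^2 - 0.7656*b + 0.2178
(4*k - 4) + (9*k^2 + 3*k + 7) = 9*k^2 + 7*k + 3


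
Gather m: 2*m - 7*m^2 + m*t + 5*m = -7*m^2 + m*(t + 7)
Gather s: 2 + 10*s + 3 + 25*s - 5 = 35*s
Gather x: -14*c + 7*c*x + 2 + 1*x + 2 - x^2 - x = 7*c*x - 14*c - x^2 + 4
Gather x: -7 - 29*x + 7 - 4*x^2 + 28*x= -4*x^2 - x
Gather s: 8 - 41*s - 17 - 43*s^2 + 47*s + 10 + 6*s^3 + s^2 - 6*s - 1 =6*s^3 - 42*s^2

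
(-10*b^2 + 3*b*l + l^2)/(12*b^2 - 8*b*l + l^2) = (-5*b - l)/(6*b - l)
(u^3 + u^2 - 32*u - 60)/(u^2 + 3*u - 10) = (u^2 - 4*u - 12)/(u - 2)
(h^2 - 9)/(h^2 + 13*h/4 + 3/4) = 4*(h - 3)/(4*h + 1)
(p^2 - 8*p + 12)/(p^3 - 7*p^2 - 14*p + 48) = (p - 6)/(p^2 - 5*p - 24)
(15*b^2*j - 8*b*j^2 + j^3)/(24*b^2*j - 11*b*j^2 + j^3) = (5*b - j)/(8*b - j)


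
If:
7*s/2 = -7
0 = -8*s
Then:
No Solution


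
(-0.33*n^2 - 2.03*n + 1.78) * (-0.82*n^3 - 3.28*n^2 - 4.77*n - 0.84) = 0.2706*n^5 + 2.747*n^4 + 6.7729*n^3 + 4.1219*n^2 - 6.7854*n - 1.4952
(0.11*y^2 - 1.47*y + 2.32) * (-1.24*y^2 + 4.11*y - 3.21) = -0.1364*y^4 + 2.2749*y^3 - 9.2716*y^2 + 14.2539*y - 7.4472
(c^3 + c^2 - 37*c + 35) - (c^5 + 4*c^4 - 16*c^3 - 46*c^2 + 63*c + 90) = -c^5 - 4*c^4 + 17*c^3 + 47*c^2 - 100*c - 55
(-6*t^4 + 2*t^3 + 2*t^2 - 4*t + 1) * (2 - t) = 6*t^5 - 14*t^4 + 2*t^3 + 8*t^2 - 9*t + 2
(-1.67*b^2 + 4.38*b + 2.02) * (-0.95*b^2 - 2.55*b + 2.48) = 1.5865*b^4 + 0.0975000000000001*b^3 - 17.2296*b^2 + 5.7114*b + 5.0096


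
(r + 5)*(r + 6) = r^2 + 11*r + 30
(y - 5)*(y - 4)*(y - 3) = y^3 - 12*y^2 + 47*y - 60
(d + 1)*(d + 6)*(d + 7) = d^3 + 14*d^2 + 55*d + 42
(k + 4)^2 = k^2 + 8*k + 16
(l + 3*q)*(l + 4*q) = l^2 + 7*l*q + 12*q^2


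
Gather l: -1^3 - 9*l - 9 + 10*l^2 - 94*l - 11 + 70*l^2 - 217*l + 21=80*l^2 - 320*l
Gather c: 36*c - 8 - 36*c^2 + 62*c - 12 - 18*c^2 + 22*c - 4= -54*c^2 + 120*c - 24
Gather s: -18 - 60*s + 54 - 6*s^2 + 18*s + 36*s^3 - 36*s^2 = 36*s^3 - 42*s^2 - 42*s + 36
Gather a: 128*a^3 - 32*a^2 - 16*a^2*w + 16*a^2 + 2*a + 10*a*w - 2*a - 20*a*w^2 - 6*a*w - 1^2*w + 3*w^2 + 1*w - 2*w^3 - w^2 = 128*a^3 + a^2*(-16*w - 16) + a*(-20*w^2 + 4*w) - 2*w^3 + 2*w^2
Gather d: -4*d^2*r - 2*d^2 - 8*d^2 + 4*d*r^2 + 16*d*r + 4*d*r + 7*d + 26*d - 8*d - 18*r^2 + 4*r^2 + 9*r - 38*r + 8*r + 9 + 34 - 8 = d^2*(-4*r - 10) + d*(4*r^2 + 20*r + 25) - 14*r^2 - 21*r + 35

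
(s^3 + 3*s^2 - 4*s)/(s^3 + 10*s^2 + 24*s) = (s - 1)/(s + 6)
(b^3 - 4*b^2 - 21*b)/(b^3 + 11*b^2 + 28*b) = (b^2 - 4*b - 21)/(b^2 + 11*b + 28)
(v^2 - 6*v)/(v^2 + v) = (v - 6)/(v + 1)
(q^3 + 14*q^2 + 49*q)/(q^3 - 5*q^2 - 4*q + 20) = q*(q^2 + 14*q + 49)/(q^3 - 5*q^2 - 4*q + 20)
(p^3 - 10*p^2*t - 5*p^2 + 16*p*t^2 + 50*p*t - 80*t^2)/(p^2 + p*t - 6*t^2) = (p^2 - 8*p*t - 5*p + 40*t)/(p + 3*t)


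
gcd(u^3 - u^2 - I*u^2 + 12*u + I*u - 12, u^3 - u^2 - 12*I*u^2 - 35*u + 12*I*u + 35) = u - 1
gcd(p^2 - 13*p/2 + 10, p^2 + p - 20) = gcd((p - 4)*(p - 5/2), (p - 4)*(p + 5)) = p - 4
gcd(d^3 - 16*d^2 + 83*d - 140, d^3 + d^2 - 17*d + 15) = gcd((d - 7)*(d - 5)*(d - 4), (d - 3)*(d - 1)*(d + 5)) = 1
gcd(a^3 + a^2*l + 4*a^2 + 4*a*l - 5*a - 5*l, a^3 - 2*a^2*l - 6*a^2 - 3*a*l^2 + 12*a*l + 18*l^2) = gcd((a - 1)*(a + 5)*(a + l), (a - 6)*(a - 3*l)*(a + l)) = a + l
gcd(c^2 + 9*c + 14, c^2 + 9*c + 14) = c^2 + 9*c + 14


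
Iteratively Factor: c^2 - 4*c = (c)*(c - 4)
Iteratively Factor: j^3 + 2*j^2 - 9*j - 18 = (j + 3)*(j^2 - j - 6) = (j + 2)*(j + 3)*(j - 3)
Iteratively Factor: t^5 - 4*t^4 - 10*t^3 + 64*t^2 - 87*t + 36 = (t - 1)*(t^4 - 3*t^3 - 13*t^2 + 51*t - 36) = (t - 1)^2*(t^3 - 2*t^2 - 15*t + 36) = (t - 3)*(t - 1)^2*(t^2 + t - 12) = (t - 3)^2*(t - 1)^2*(t + 4)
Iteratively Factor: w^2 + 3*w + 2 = (w + 1)*(w + 2)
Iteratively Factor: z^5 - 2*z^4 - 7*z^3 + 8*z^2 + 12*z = (z - 3)*(z^4 + z^3 - 4*z^2 - 4*z) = (z - 3)*(z + 2)*(z^3 - z^2 - 2*z) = (z - 3)*(z - 2)*(z + 2)*(z^2 + z) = z*(z - 3)*(z - 2)*(z + 2)*(z + 1)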